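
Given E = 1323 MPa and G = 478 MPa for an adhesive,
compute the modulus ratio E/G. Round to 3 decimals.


E/G ratio = 1323 / 478 = 2.768

2.768


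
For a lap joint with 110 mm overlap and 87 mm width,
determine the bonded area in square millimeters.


Area = 110 * 87 = 9570 mm^2

9570


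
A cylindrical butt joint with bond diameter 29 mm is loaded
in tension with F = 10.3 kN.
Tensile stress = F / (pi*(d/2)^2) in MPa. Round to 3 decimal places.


Area = pi * (29/2)^2 = 660.5199 mm^2
Stress = 10.3*1000 / 660.5199
= 15.594 MPa

15.594


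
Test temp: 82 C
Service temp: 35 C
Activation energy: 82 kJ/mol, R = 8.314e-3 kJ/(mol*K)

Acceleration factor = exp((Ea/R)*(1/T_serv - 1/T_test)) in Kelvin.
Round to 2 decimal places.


AF = exp((82/0.008314)*(1/308.15 - 1/355.15))
= 69.11

69.11


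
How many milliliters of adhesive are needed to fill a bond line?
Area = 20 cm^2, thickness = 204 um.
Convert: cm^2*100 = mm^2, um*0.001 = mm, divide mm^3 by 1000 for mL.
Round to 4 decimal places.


= (20 * 100) * (204 * 0.001) / 1000
= 0.4080 mL

0.4080


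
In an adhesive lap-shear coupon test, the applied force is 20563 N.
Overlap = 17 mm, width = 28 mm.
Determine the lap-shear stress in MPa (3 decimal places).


stress = F / (overlap * width)
= 20563 / (17 * 28)
= 43.200 MPa

43.200


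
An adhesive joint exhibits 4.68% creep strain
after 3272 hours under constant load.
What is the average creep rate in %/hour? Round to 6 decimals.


Creep rate = strain / time
= 4.68 / 3272
= 0.001430 %/h

0.001430


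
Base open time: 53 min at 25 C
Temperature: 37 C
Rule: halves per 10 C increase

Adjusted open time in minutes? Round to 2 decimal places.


Acceleration = 2^((37-25)/10) = 2.2974
Open time = 53 / 2.2974 = 23.07 min

23.07


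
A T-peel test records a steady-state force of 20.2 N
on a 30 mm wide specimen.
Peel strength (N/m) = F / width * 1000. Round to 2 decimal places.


Peel strength = 20.2 / 30 * 1000
= 673.33 N/m

673.33


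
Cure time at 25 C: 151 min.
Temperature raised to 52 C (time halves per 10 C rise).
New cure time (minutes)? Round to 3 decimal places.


Acceleration factor = 2^(27/10) = 6.4980
New time = 151 / 6.4980 = 23.238 min

23.238


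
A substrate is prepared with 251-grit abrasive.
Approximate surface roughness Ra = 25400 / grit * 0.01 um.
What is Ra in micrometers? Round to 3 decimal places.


Ra = 25400 / 251 * 0.01 = 1.012 um

1.012


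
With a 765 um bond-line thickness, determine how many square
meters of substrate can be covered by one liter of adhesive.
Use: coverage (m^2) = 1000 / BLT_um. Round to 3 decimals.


Coverage = 1000 / 765 = 1.307 m^2

1.307


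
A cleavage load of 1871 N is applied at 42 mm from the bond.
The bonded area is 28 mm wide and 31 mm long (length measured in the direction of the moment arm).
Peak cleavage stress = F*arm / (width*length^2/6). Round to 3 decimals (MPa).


Moment = 1871 * 42 = 78582 N*mm
Section modulus = 28 * 961 / 6 = 26908 / 6 mm^3
Stress = 78582 / (26908 / 6) = 471492 / 26908
= 17.522 MPa

17.522


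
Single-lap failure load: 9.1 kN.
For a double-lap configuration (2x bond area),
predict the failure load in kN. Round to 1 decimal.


Failure load = 9.1 * 2 = 18.2 kN

18.2


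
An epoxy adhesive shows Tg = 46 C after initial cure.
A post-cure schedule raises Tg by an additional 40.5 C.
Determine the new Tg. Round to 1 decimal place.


New Tg = 46 + 40.5
= 86.5 C

86.5


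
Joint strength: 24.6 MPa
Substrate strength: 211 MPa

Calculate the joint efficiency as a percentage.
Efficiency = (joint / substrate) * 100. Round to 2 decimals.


Efficiency = (24.6 / 211) * 100 = 11.66%

11.66


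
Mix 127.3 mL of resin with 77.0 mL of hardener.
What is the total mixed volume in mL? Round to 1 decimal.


Total = 127.3 + 77.0 = 204.3 mL

204.3


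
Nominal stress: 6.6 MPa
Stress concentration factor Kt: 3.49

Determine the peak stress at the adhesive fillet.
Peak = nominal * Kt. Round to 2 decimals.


Peak stress = 6.6 * 3.49
= 23.03 MPa

23.03


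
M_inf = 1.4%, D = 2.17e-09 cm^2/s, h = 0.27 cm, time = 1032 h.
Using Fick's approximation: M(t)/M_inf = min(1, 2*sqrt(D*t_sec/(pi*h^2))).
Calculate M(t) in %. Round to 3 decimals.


t = 3715200 s
ratio = min(1, 2*sqrt(2.17e-09*3715200/(pi*0.0729)))
= 0.375243
M(t) = 1.4 * 0.375243 = 0.525%

0.525


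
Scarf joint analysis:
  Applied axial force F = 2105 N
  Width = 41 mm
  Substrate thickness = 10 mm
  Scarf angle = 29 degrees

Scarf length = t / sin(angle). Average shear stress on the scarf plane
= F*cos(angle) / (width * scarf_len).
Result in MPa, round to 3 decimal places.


Scarf length = 10 / sin(29 deg) = 20.6267 mm
cos(29 deg) = 0.874620
Shear = 2105 * 0.874620 / (41 * 20.6267)
= 2.177 MPa

2.177


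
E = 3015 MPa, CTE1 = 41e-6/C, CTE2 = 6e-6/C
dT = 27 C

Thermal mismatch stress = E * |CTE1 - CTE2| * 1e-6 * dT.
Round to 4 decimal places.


= 3015 * 35e-6 * 27
= 2.8492 MPa

2.8492


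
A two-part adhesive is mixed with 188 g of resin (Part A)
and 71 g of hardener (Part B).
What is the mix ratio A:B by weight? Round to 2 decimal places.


Mix ratio = mass_A / mass_B
= 188 / 71
= 2.65

2.65


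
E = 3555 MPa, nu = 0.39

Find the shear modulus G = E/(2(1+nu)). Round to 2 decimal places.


G = 3555 / (2 * 1.39)
= 1278.78 MPa

1278.78


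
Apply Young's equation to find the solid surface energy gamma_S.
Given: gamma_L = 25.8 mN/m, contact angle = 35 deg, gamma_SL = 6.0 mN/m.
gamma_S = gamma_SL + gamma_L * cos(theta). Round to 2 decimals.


theta_rad = 35 * pi/180 = 0.610865
gamma_S = 6.0 + 25.8 * cos(0.610865)
= 27.13 mN/m

27.13


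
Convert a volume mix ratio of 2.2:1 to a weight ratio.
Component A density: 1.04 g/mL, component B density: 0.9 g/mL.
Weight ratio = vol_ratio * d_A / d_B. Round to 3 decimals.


= 2.2 * 1.04 / 0.9 = 2.542

2.542


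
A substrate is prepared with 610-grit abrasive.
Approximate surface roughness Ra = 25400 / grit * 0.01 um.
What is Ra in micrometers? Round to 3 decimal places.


Ra = 25400 / 610 * 0.01 = 0.416 um

0.416


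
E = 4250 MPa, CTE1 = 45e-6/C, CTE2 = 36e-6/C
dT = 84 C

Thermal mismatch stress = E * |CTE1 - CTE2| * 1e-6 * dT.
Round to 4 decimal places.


= 4250 * 9e-6 * 84
= 3.2130 MPa

3.2130


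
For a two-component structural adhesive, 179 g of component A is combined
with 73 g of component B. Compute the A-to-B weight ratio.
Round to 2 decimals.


Weight ratio A:B = 179 / 73
= 2.45

2.45


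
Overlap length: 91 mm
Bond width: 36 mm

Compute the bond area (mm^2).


Bond area = 91 * 36 = 3276 mm^2

3276


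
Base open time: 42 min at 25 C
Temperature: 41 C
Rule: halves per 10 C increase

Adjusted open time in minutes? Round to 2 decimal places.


Acceleration = 2^((41-25)/10) = 3.0314
Open time = 42 / 3.0314 = 13.85 min

13.85


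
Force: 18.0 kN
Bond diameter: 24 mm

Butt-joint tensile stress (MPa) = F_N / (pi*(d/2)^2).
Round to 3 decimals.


F_N = 18.0 * 1000 = 18000.0 N
A = pi*(12.0)^2 = 452.3893 mm^2
stress = 18000.0 / 452.3893 = 39.789 MPa

39.789


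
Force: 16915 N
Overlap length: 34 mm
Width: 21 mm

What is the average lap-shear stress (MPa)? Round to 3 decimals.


Average shear stress = F / (overlap * width)
= 16915 / (34 * 21)
= 23.690 MPa

23.690


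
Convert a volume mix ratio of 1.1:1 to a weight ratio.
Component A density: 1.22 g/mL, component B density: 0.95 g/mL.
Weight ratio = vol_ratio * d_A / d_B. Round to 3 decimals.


= 1.1 * 1.22 / 0.95 = 1.413

1.413


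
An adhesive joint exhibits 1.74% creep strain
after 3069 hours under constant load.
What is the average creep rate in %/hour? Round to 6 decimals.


Creep rate = strain / time
= 1.74 / 3069
= 0.000567 %/h

0.000567


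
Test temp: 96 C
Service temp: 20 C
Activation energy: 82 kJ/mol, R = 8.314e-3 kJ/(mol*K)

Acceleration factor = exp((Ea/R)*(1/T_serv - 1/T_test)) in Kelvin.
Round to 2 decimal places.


AF = exp((82/0.008314)*(1/293.15 - 1/369.15))
= 1019.10

1019.10


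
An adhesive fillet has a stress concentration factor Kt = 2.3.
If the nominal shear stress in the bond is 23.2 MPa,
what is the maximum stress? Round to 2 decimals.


Max stress = 23.2 * 2.3 = 53.36 MPa

53.36


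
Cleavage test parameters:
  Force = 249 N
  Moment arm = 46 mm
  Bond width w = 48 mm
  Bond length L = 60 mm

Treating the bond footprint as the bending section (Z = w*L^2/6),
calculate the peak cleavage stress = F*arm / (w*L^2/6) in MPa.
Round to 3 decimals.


M = 249 * 46 = 11454 N*mm
Z = 48 * 60^2 / 6 = 172800 / 6 mm^3
sigma = M / Z = 6 * 11454 / 172800 = 68724 / 172800
= 0.398 MPa

0.398


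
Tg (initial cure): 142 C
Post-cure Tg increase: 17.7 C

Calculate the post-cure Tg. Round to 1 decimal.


Post-cure Tg = 142 + 17.7 = 159.7 C

159.7


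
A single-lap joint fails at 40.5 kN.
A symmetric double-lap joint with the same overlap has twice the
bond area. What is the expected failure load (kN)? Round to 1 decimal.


Double-lap load = 2 * 40.5 = 81.0 kN

81.0


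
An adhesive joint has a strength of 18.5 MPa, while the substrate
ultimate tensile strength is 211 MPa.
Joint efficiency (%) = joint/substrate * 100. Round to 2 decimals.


Efficiency = 18.5 / 211 * 100
= 8.77%

8.77


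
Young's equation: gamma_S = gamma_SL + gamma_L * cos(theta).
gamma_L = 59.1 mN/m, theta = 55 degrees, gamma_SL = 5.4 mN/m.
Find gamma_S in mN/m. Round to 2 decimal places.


cos(55 deg) = 0.573576
gamma_S = 5.4 + 59.1 * 0.573576
= 39.30 mN/m

39.30


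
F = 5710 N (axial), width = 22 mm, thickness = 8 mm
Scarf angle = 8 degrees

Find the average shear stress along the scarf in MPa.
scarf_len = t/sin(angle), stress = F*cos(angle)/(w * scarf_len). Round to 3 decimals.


scarf_len = 8/sin(8 deg) = 57.4824
cos(8 deg) = 0.990268
stress = 5710*0.990268/(22*57.4824) = 4.471 MPa

4.471


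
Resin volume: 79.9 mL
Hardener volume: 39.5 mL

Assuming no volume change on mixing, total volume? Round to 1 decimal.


V_total = 79.9 + 39.5 = 119.4 mL

119.4


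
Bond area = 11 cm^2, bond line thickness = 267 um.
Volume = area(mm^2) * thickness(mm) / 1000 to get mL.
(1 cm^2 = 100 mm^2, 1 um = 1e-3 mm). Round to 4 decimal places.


area_mm2 = 11 * 100 = 1100
blt_mm = 267 * 1e-3 = 0.267
vol_mm3 = 1100 * 0.267 = 293.7
vol_mL = 293.7 / 1000 = 0.2937 mL

0.2937


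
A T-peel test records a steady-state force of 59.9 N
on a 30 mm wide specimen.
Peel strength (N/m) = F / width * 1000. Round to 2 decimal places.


Peel strength = 59.9 / 30 * 1000
= 1996.67 N/m

1996.67


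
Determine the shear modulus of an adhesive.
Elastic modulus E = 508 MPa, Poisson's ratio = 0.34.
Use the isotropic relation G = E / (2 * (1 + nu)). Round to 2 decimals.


G = 508 / (2*(1+0.34)) = 508 / 2.68
= 189.55 MPa

189.55


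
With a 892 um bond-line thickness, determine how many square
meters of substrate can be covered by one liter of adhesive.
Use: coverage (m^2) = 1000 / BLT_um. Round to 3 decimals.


Coverage = 1000 / 892 = 1.121 m^2

1.121


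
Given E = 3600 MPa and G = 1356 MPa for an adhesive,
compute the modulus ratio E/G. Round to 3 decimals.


E/G ratio = 3600 / 1356 = 2.655

2.655


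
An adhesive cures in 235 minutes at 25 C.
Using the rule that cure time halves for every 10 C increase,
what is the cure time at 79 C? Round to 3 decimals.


Factor = 2^((79 - 25) / 10) = 42.2243
Cure time = 235 / 42.2243
= 5.566 minutes

5.566


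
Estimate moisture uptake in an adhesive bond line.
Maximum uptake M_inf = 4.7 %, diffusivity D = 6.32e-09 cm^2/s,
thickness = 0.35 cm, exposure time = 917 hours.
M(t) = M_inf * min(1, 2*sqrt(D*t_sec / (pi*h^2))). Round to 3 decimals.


Convert time: 917 h = 3301200 s
ratio = min(1, 2*sqrt(6.32e-09*3301200/(pi*0.35^2)))
= 0.465673
M(t) = 4.7 * 0.465673 = 2.189%

2.189


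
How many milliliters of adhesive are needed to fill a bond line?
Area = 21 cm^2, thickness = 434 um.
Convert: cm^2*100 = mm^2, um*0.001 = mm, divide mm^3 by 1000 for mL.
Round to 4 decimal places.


= (21 * 100) * (434 * 0.001) / 1000
= 0.9114 mL

0.9114


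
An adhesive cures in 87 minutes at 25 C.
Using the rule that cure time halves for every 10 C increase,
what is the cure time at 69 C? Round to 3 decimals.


Factor = 2^((69 - 25) / 10) = 21.1121
Cure time = 87 / 21.1121
= 4.121 minutes

4.121


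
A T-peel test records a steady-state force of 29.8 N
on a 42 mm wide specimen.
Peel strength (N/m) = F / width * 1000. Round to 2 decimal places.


Peel strength = 29.8 / 42 * 1000
= 709.52 N/m

709.52


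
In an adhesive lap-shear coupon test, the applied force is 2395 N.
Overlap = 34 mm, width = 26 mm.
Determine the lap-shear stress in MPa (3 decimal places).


stress = F / (overlap * width)
= 2395 / (34 * 26)
= 2.709 MPa

2.709


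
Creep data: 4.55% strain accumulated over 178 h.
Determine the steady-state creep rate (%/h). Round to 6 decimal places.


Rate = 4.55 / 178 = 0.025562 %/h

0.025562


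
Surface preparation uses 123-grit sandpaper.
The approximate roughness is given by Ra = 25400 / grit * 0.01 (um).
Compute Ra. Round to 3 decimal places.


Ra = 25400 / 123 * 0.01
= 254 / 123
= 2.065 um

2.065


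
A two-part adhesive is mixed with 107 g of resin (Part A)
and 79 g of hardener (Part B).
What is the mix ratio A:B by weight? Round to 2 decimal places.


Mix ratio = mass_A / mass_B
= 107 / 79
= 1.35

1.35


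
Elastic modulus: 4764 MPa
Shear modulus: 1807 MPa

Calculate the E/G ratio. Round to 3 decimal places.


E / G = 4764 / 1807 = 2.636

2.636


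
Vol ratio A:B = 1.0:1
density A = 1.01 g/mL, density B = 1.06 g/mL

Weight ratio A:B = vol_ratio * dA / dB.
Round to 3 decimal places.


Weight ratio = 1.0 * 1.01 / 1.06
= 0.953

0.953


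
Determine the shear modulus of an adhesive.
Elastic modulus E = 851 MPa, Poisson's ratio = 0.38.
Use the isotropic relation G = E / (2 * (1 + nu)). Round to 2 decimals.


G = 851 / (2*(1+0.38)) = 851 / 2.76
= 308.33 MPa

308.33


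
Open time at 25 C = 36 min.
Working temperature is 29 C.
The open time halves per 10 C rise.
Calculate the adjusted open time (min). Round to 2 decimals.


factor = 2^((29 - 25) / 10) = 1.3195
ot = 36 / 1.3195 = 27.28 min

27.28


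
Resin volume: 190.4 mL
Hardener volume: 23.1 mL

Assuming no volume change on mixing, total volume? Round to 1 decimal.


V_total = 190.4 + 23.1 = 213.5 mL

213.5


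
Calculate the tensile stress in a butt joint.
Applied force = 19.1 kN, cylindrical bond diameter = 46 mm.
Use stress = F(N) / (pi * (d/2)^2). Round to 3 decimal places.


A = pi * 23.0^2 = 1661.9025 mm^2
sigma = 19100.0 / 1661.9025 = 11.493 MPa

11.493


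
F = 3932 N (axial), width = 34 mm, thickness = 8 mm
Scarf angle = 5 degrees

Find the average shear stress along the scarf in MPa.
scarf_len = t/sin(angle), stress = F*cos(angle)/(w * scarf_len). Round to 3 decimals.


scarf_len = 8/sin(5 deg) = 91.7897
cos(5 deg) = 0.996195
stress = 3932*0.996195/(34*91.7897) = 1.255 MPa

1.255


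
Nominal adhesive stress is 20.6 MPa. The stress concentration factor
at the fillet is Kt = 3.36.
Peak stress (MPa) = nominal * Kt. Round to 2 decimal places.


Peak = 20.6 * 3.36 = 69.22 MPa

69.22


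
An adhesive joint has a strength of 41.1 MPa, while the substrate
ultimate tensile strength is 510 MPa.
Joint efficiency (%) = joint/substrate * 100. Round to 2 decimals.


Efficiency = 41.1 / 510 * 100
= 8.06%

8.06


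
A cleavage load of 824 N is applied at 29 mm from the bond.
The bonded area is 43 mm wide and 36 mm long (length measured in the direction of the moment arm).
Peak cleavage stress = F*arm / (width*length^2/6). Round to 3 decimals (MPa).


Moment = 824 * 29 = 23896 N*mm
Section modulus = 43 * 1296 / 6 = 55728 / 6 mm^3
Stress = 23896 / (55728 / 6) = 143376 / 55728
= 2.573 MPa

2.573


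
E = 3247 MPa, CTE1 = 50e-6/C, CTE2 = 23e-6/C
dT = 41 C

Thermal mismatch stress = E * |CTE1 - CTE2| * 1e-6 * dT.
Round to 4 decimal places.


= 3247 * 27e-6 * 41
= 3.5944 MPa

3.5944


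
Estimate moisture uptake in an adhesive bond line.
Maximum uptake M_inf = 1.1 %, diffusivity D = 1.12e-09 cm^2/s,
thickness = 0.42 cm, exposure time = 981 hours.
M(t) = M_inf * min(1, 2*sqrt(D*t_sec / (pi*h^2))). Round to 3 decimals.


Convert time: 981 h = 3531600 s
ratio = min(1, 2*sqrt(1.12e-09*3531600/(pi*0.42^2)))
= 0.168966
M(t) = 1.1 * 0.168966 = 0.186%

0.186


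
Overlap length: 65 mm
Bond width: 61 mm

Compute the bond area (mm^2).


Bond area = 65 * 61 = 3965 mm^2

3965


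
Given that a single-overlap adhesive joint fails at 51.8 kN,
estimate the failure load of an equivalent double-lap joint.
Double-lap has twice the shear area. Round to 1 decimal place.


Double-lap factor = 2
Expected load = 51.8 * 2 = 103.6 kN

103.6


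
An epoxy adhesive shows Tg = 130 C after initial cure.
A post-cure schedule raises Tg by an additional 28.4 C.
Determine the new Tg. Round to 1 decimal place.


New Tg = 130 + 28.4
= 158.4 C

158.4


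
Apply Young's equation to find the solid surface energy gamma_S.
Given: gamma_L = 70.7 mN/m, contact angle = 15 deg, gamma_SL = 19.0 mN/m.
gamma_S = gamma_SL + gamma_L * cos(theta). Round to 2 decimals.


theta_rad = 15 * pi/180 = 0.261799
gamma_S = 19.0 + 70.7 * cos(0.261799)
= 87.29 mN/m

87.29


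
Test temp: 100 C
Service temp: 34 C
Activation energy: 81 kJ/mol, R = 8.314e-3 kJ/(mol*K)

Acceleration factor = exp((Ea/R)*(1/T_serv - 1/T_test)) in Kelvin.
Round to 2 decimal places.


AF = exp((81/0.008314)*(1/307.15 - 1/373.15))
= 273.22

273.22


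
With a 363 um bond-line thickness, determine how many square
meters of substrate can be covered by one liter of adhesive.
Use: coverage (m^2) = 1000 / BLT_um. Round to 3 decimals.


Coverage = 1000 / 363 = 2.755 m^2

2.755


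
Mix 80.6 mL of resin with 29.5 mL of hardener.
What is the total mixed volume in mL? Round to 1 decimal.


Total = 80.6 + 29.5 = 110.1 mL

110.1


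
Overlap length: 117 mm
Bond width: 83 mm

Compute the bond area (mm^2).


Bond area = 117 * 83 = 9711 mm^2

9711


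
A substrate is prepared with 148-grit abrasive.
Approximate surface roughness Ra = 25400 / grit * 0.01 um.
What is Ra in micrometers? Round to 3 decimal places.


Ra = 25400 / 148 * 0.01 = 1.716 um

1.716


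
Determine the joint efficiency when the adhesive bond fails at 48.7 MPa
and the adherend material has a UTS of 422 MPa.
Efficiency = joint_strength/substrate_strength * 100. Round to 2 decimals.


Joint efficiency = 48.7 / 422 * 100
= 11.54%

11.54


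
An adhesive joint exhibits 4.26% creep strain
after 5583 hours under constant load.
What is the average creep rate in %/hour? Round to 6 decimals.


Creep rate = strain / time
= 4.26 / 5583
= 0.000763 %/h

0.000763


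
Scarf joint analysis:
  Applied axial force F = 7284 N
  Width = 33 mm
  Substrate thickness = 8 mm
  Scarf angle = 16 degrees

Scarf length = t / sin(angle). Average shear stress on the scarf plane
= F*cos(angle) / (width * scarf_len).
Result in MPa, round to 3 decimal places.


Scarf length = 8 / sin(16 deg) = 29.0236 mm
cos(16 deg) = 0.961262
Shear = 7284 * 0.961262 / (33 * 29.0236)
= 7.310 MPa

7.310


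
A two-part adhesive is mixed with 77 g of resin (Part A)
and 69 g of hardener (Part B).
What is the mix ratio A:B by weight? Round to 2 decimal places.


Mix ratio = mass_A / mass_B
= 77 / 69
= 1.12

1.12


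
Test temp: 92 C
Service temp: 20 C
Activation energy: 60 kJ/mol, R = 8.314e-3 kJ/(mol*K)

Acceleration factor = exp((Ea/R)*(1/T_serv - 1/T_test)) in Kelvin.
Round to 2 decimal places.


AF = exp((60/0.008314)*(1/293.15 - 1/365.15))
= 128.27

128.27


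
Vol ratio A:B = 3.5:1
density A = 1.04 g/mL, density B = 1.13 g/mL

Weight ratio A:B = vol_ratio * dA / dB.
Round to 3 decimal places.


Weight ratio = 3.5 * 1.04 / 1.13
= 3.221

3.221


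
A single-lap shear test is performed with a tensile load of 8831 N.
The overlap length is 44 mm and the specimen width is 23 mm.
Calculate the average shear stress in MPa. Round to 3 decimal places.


Shear stress = F / (overlap * width)
= 8831 / (44 * 23)
= 8831 / 1012
= 8.726 MPa

8.726


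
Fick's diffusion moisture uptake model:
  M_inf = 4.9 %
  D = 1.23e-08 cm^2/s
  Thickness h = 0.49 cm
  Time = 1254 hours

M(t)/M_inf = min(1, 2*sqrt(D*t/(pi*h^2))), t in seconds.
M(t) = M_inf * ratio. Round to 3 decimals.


t_sec = 1254 * 3600 = 4514400
ratio = 2*sqrt(1.23e-08*4514400/(pi*0.49^2))
= min(1, 0.542640)
= 0.542640
M(t) = 4.9 * 0.542640 = 2.659 %

2.659


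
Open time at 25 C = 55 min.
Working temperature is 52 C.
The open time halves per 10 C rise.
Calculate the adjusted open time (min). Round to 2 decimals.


factor = 2^((52 - 25) / 10) = 6.4980
ot = 55 / 6.4980 = 8.46 min

8.46


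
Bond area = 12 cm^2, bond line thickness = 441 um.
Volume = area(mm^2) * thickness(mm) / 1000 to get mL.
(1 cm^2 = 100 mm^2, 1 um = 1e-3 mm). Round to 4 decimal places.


area_mm2 = 12 * 100 = 1200
blt_mm = 441 * 1e-3 = 0.441
vol_mm3 = 1200 * 0.441 = 529.2
vol_mL = 529.2 / 1000 = 0.5292 mL

0.5292


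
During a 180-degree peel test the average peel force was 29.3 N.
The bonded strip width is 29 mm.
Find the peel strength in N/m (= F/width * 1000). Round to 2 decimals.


Peel strength = F/width * 1000
= 29.3 / 29 * 1000
= 1010.34 N/m

1010.34


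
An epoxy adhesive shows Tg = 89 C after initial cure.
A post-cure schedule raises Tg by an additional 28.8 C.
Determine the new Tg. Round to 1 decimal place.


New Tg = 89 + 28.8
= 117.8 C

117.8


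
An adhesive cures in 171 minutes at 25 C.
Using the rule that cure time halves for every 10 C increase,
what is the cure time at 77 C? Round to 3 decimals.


Factor = 2^((77 - 25) / 10) = 36.7583
Cure time = 171 / 36.7583
= 4.652 minutes

4.652


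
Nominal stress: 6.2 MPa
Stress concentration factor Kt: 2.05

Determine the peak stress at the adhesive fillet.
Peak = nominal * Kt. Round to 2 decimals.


Peak stress = 6.2 * 2.05
= 12.71 MPa

12.71


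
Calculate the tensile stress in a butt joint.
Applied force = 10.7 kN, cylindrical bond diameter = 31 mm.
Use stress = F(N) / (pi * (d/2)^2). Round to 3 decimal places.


A = pi * 15.5^2 = 754.7676 mm^2
sigma = 10700.0 / 754.7676 = 14.177 MPa

14.177


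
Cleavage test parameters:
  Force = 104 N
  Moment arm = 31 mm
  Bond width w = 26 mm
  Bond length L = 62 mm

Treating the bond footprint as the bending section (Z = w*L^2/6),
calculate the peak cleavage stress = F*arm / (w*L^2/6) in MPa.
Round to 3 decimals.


M = 104 * 31 = 3224 N*mm
Z = 26 * 62^2 / 6 = 99944 / 6 mm^3
sigma = M / Z = 6 * 3224 / 99944 = 19344 / 99944
= 0.194 MPa

0.194


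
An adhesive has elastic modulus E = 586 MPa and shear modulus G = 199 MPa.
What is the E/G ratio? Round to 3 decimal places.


E/G = 586 / 199 = 2.945

2.945


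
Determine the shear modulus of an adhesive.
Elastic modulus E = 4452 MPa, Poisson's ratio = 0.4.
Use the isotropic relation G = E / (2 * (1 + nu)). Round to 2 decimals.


G = 4452 / (2*(1+0.4)) = 4452 / 2.80
= 1590.00 MPa

1590.00


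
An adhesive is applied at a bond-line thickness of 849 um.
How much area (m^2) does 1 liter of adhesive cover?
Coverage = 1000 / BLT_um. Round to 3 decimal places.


Coverage = 1000 / 849 = 1.178 m^2

1.178


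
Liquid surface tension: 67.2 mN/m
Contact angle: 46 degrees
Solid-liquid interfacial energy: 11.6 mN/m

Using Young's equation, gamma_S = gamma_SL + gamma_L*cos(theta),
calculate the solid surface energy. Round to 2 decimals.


gamma_S = 11.6 + 67.2 * cos(46)
= 58.28 mN/m

58.28


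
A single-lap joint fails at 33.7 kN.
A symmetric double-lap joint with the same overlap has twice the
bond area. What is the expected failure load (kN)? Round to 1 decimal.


Double-lap load = 2 * 33.7 = 67.4 kN

67.4


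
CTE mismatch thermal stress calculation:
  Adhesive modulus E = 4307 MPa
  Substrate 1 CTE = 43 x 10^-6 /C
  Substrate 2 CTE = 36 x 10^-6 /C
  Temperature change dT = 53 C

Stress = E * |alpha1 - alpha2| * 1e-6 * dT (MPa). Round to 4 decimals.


delta_alpha = |43 - 36| = 7 x 10^-6/C
Stress = 4307 * 7e-6 * 53
= 1.5979 MPa

1.5979


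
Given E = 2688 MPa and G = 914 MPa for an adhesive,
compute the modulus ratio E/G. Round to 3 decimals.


E/G ratio = 2688 / 914 = 2.941

2.941


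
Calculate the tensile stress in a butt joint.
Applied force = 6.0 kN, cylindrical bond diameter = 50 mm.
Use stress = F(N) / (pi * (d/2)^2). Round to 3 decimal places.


A = pi * 25.0^2 = 1963.4954 mm^2
sigma = 6000.0 / 1963.4954 = 3.056 MPa

3.056


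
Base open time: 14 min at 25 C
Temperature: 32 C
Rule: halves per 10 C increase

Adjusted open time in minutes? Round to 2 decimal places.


Acceleration = 2^((32-25)/10) = 1.6245
Open time = 14 / 1.6245 = 8.62 min

8.62


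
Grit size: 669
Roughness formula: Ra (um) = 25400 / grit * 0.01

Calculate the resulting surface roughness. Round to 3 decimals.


Ra = 25400 / 669 * 0.01
= 0.380 um

0.380


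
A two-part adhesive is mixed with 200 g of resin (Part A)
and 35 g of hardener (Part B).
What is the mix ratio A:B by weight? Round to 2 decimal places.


Mix ratio = mass_A / mass_B
= 200 / 35
= 5.71

5.71


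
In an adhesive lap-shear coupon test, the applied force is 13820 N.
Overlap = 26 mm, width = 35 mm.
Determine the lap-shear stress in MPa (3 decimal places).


stress = F / (overlap * width)
= 13820 / (26 * 35)
= 15.187 MPa

15.187


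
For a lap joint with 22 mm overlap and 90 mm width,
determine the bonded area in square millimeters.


Area = 22 * 90 = 1980 mm^2

1980


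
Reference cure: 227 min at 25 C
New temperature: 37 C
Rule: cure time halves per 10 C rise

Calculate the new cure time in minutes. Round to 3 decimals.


factor = 2^((37-25)/10) = 2.2974
t_new = 227 / 2.2974 = 98.807 min

98.807


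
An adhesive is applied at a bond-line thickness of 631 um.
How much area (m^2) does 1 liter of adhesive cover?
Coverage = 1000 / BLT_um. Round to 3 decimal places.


Coverage = 1000 / 631 = 1.585 m^2

1.585


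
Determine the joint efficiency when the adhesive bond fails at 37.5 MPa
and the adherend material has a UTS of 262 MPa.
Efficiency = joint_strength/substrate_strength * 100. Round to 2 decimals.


Joint efficiency = 37.5 / 262 * 100
= 14.31%

14.31


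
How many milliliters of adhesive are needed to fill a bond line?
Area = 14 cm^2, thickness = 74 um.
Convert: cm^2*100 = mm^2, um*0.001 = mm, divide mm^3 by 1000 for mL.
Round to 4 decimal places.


= (14 * 100) * (74 * 0.001) / 1000
= 0.1036 mL

0.1036


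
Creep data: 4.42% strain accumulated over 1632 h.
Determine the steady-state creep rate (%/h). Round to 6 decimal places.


Rate = 4.42 / 1632 = 0.002708 %/h

0.002708


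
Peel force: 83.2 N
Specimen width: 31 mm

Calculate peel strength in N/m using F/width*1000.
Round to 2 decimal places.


Peel strength = 83.2 / 31 * 1000 = 2683.87 N/m

2683.87


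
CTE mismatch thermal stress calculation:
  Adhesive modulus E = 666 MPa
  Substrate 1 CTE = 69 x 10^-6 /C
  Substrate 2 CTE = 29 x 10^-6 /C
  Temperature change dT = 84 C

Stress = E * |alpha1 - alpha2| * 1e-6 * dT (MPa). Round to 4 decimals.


delta_alpha = |69 - 29| = 40 x 10^-6/C
Stress = 666 * 40e-6 * 84
= 2.2378 MPa

2.2378


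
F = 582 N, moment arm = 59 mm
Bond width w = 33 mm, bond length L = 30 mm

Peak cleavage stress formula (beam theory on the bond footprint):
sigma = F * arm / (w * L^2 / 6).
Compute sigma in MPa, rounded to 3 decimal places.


sigma = (582 * 59) / (33 * 900 / 6)
= 34338 * 6 / 29700
= 206028 / 29700
= 6.937 MPa

6.937


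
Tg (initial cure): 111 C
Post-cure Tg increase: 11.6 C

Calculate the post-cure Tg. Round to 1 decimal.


Post-cure Tg = 111 + 11.6 = 122.6 C

122.6


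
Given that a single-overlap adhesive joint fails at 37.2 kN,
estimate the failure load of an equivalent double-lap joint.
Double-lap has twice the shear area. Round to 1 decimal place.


Double-lap factor = 2
Expected load = 37.2 * 2 = 74.4 kN

74.4


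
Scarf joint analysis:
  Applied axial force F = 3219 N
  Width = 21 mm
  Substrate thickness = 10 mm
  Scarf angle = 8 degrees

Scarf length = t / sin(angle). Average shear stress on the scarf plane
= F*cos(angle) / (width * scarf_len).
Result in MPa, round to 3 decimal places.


Scarf length = 10 / sin(8 deg) = 71.8530 mm
cos(8 deg) = 0.990268
Shear = 3219 * 0.990268 / (21 * 71.8530)
= 2.113 MPa

2.113


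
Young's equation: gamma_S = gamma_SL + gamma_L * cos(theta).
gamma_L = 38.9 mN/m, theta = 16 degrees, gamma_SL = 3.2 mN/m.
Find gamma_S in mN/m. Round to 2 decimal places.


cos(16 deg) = 0.961262
gamma_S = 3.2 + 38.9 * 0.961262
= 40.59 mN/m

40.59


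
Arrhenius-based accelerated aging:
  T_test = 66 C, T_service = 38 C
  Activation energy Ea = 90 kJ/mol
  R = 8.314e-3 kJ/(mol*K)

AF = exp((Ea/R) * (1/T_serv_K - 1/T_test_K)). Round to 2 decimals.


T_test_K = 339.15, T_serv_K = 311.15
AF = exp((90/8.314e-3) * (1/311.15 - 1/339.15))
= 17.68

17.68


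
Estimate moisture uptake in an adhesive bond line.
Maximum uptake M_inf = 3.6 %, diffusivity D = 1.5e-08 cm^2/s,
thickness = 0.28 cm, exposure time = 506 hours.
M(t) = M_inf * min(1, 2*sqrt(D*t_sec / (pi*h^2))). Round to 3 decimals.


Convert time: 506 h = 1821600 s
ratio = min(1, 2*sqrt(1.5e-08*1821600/(pi*0.28^2)))
= 0.666146
M(t) = 3.6 * 0.666146 = 2.398%

2.398


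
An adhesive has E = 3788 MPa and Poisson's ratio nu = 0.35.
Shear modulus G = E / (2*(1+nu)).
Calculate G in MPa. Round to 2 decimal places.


G = 3788 / (2*(1+0.35))
= 3788 / 2.70
= 1402.96 MPa

1402.96


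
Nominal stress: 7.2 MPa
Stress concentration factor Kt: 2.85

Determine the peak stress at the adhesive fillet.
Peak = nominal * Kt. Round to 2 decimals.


Peak stress = 7.2 * 2.85
= 20.52 MPa

20.52


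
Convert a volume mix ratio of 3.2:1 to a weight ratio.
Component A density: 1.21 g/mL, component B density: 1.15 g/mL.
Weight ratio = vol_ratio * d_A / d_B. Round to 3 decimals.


= 3.2 * 1.21 / 1.15 = 3.367

3.367


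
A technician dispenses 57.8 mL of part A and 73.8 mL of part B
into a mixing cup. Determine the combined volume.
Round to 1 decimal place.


Combined volume = 57.8 + 73.8
= 131.6 mL

131.6


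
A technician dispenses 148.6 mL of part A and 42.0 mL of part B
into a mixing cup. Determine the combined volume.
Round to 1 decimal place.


Combined volume = 148.6 + 42.0
= 190.6 mL

190.6


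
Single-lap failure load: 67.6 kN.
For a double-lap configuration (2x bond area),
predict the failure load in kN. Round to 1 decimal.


Failure load = 67.6 * 2 = 135.2 kN

135.2


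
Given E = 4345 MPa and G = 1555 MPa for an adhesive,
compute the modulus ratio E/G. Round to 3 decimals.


E/G ratio = 4345 / 1555 = 2.794

2.794


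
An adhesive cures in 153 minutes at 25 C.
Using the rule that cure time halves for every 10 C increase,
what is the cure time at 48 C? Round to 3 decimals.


Factor = 2^((48 - 25) / 10) = 4.9246
Cure time = 153 / 4.9246
= 31.069 minutes

31.069


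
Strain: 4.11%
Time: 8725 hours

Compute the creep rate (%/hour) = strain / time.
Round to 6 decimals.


Creep rate = 4.11 / 8725
= 0.000471 %/h

0.000471


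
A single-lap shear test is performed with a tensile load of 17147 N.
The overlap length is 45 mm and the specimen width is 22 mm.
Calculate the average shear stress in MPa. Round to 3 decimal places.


Shear stress = F / (overlap * width)
= 17147 / (45 * 22)
= 17147 / 990
= 17.320 MPa

17.320


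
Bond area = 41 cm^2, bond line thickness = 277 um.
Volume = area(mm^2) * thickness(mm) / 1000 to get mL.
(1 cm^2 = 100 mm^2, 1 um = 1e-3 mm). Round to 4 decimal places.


area_mm2 = 41 * 100 = 4100
blt_mm = 277 * 1e-3 = 0.277
vol_mm3 = 4100 * 0.277 = 1135.7
vol_mL = 1135.7 / 1000 = 1.1357 mL

1.1357


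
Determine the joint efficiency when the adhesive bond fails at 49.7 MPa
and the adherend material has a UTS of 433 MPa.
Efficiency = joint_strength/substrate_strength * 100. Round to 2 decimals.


Joint efficiency = 49.7 / 433 * 100
= 11.48%

11.48


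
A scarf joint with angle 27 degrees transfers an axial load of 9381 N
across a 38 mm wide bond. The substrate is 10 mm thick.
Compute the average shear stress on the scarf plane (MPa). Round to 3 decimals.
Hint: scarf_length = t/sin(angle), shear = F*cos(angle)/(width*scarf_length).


scarf_length = 10 / sin(27 deg) = 22.0269 mm
cos(27 deg) = 0.891007
shear stress = 9381 * 0.891007 / (38 * 22.0269)
= 9.986 MPa

9.986


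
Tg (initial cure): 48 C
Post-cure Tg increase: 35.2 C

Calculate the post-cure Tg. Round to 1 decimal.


Post-cure Tg = 48 + 35.2 = 83.2 C

83.2


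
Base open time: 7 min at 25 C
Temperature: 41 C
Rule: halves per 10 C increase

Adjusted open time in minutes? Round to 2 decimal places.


Acceleration = 2^((41-25)/10) = 3.0314
Open time = 7 / 3.0314 = 2.31 min

2.31


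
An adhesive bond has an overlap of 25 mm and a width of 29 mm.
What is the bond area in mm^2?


Bond area = overlap * width
= 25 * 29
= 725 mm^2

725


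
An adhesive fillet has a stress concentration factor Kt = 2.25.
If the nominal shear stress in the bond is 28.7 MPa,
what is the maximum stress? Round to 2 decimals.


Max stress = 28.7 * 2.25 = 64.58 MPa

64.58


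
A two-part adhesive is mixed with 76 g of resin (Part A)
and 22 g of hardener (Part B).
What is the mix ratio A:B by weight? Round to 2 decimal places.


Mix ratio = mass_A / mass_B
= 76 / 22
= 3.45

3.45


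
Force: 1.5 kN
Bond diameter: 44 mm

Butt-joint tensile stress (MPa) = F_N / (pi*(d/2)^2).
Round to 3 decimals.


F_N = 1.5 * 1000 = 1500.0 N
A = pi*(22.0)^2 = 1520.5308 mm^2
stress = 1500.0 / 1520.5308 = 0.986 MPa

0.986


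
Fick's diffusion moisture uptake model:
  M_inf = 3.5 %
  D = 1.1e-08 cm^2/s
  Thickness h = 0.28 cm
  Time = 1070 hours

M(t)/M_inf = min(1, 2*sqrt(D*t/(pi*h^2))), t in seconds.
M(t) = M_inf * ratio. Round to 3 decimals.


t_sec = 1070 * 3600 = 3852000
ratio = 2*sqrt(1.1e-08*3852000/(pi*0.28^2))
= min(1, 0.829538)
= 0.829538
M(t) = 3.5 * 0.829538 = 2.903 %

2.903


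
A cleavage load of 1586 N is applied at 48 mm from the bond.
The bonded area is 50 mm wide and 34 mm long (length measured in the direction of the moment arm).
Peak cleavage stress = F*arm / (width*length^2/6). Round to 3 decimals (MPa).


Moment = 1586 * 48 = 76128 N*mm
Section modulus = 50 * 1156 / 6 = 57800 / 6 mm^3
Stress = 76128 / (57800 / 6) = 456768 / 57800
= 7.903 MPa

7.903


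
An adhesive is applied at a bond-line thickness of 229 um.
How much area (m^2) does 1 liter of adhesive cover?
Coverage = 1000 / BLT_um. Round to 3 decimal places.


Coverage = 1000 / 229 = 4.367 m^2

4.367


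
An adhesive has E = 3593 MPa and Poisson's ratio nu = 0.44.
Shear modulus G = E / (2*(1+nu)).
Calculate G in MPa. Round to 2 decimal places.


G = 3593 / (2*(1+0.44))
= 3593 / 2.88
= 1247.57 MPa

1247.57


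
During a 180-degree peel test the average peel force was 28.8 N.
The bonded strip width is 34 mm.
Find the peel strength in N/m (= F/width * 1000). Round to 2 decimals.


Peel strength = F/width * 1000
= 28.8 / 34 * 1000
= 847.06 N/m

847.06


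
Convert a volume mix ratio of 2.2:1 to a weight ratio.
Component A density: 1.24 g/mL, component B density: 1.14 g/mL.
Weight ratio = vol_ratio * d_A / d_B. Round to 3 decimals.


= 2.2 * 1.24 / 1.14 = 2.393

2.393


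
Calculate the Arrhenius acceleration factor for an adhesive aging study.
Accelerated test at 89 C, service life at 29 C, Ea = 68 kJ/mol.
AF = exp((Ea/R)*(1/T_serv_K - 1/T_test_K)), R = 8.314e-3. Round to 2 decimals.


T_test = 362.15 K, T_serv = 302.15 K
Ea/R = 68 / 0.008314 = 8178.98
AF = exp(8178.98 * (1/302.15 - 1/362.15))
= 88.66

88.66


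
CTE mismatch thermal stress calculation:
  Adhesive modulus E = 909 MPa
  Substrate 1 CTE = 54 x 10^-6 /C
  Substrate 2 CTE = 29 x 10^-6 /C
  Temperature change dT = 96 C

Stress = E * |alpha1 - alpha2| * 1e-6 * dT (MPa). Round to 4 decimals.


delta_alpha = |54 - 29| = 25 x 10^-6/C
Stress = 909 * 25e-6 * 96
= 2.1816 MPa

2.1816


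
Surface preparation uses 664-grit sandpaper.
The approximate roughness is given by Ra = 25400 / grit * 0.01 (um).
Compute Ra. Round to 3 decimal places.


Ra = 25400 / 664 * 0.01
= 254 / 664
= 0.383 um

0.383


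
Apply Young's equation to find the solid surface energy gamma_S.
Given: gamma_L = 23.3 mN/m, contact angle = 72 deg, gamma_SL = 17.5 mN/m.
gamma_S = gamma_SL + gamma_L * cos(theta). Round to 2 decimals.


theta_rad = 72 * pi/180 = 1.256637
gamma_S = 17.5 + 23.3 * cos(1.256637)
= 24.70 mN/m

24.70


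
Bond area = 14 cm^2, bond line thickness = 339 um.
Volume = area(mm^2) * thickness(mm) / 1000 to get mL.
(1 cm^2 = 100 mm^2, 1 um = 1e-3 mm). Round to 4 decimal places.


area_mm2 = 14 * 100 = 1400
blt_mm = 339 * 1e-3 = 0.339
vol_mm3 = 1400 * 0.339 = 474.6
vol_mL = 474.6 / 1000 = 0.4746 mL

0.4746


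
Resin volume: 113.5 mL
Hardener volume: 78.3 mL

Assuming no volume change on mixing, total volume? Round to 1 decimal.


V_total = 113.5 + 78.3 = 191.8 mL

191.8


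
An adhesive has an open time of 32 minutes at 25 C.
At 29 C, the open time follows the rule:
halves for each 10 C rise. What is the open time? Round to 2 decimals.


Factor = 2^((29-25)/10) = 1.3195
Open time = 32 / 1.3195 = 24.25 min

24.25


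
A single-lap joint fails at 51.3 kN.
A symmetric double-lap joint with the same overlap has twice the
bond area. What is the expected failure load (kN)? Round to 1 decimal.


Double-lap load = 2 * 51.3 = 102.6 kN

102.6


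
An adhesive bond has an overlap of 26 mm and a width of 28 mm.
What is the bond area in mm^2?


Bond area = overlap * width
= 26 * 28
= 728 mm^2

728


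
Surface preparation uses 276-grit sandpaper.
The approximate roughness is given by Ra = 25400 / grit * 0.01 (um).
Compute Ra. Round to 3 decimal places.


Ra = 25400 / 276 * 0.01
= 254 / 276
= 0.920 um

0.920


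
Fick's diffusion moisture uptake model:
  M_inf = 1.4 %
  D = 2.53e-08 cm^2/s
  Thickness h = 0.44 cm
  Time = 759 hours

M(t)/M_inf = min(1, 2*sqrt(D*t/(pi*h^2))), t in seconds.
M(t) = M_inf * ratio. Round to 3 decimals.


t_sec = 759 * 3600 = 2732400
ratio = 2*sqrt(2.53e-08*2732400/(pi*0.44^2))
= min(1, 0.674271)
= 0.674271
M(t) = 1.4 * 0.674271 = 0.944 %

0.944


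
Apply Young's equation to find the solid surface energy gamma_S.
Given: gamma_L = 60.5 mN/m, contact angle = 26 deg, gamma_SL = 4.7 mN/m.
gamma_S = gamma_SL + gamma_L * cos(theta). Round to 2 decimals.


theta_rad = 26 * pi/180 = 0.453786
gamma_S = 4.7 + 60.5 * cos(0.453786)
= 59.08 mN/m

59.08


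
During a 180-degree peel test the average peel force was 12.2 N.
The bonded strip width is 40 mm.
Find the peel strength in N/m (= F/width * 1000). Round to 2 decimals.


Peel strength = F/width * 1000
= 12.2 / 40 * 1000
= 305.00 N/m

305.00


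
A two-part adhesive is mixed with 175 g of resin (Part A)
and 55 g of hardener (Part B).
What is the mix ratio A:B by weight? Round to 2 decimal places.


Mix ratio = mass_A / mass_B
= 175 / 55
= 3.18

3.18


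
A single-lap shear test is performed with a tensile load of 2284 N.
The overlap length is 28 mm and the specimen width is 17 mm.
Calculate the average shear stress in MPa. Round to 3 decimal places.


Shear stress = F / (overlap * width)
= 2284 / (28 * 17)
= 2284 / 476
= 4.798 MPa

4.798


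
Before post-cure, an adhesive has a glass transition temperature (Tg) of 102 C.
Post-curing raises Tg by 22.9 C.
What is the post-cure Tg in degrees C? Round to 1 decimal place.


Tg_post = Tg_base + delta_Tg
= 102 + 22.9
= 124.9 C

124.9


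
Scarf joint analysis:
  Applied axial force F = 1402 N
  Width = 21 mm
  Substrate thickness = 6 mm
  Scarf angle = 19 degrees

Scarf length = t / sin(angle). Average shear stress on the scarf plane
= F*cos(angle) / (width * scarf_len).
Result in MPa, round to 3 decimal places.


Scarf length = 6 / sin(19 deg) = 18.4293 mm
cos(19 deg) = 0.945519
Shear = 1402 * 0.945519 / (21 * 18.4293)
= 3.425 MPa

3.425
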